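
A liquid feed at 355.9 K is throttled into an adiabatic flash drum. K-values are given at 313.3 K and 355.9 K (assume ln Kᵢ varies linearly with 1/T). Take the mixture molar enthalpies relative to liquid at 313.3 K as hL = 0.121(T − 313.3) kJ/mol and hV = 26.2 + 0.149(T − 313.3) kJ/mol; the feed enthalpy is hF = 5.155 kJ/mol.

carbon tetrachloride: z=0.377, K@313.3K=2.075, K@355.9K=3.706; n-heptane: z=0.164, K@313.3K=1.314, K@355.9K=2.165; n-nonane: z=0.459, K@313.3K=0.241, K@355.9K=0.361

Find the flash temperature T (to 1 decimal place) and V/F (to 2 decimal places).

Adiabatic flash: solve Rachford–Rice at each trial T, then check hF = ψ·hV(T) + (1−ψ)·hL(T).
  T = 313.3 K: K = (2.075, 1.314, 0.241), RR gives ψ = 0.157, H_out = 4.126 kJ/mol
  T = 355.9 K: K = (3.706, 2.165, 0.361), RR gives ψ = 0.626, H_out = 22.312 kJ/mol
  T = 334.6 K: K = (2.825, 1.714, 0.299), RR gives ψ = 0.446, H_out = 14.520 kJ/mol
  T = 324.0 K: K = (2.435, 1.508, 0.269), RR gives ψ = 0.326, H_out = 9.931 kJ/mol
  T = 318.6 K: K = (2.249, 1.408, 0.255), RR gives ψ = 0.249, H_out = 7.206 kJ/mol
  T = 316.0 K: K = (2.163, 1.362, 0.248), RR gives ψ = 0.207, H_out = 5.756 kJ/mol
  T = 314.6 K: K = (2.117, 1.337, 0.244), RR gives ψ = 0.182, H_out = 4.928 kJ/mol
Linear interpolation between T = 314.6 (H_out = 4.928) and T = 316.0 (H_out = 5.756) on hF = 5.155 gives T ≈ 315.0 K, at which ψ = 0.19.

T = 315.0 K, V/F = 0.19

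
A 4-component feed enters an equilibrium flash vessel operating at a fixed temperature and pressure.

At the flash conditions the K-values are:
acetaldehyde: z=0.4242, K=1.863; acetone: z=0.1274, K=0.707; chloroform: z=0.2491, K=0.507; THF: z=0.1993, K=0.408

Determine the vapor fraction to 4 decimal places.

Rachford–Rice: g(ψ) = Σ zᵢ(Kᵢ−1)/(1+ψ(Kᵢ−1)) = 0.
g(0) = ΣzᵢKᵢ − 1 = 0.0880 and g(1) = 1 − Σzᵢ/Kᵢ = -0.3877, so a root lies in (0, 1).
Iterate (Newton) starting at ψ = 0.5:
  ψ = 0.5000: g = -0.11857, g' = -0.4168 → ψ = 0.2155
  ψ = 0.2155: g = -0.00380, g' = -0.4046 → ψ = 0.2061
Converged at ψ = 0.2061.

ψ = 0.2061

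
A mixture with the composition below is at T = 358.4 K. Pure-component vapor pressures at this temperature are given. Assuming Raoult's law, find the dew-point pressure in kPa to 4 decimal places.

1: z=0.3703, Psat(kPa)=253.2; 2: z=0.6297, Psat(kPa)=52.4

Pdew = 74.1859 kPa

At the dew point ψ → 1, so Σzᵢ/Kᵢ = 1 with Kᵢ = Pᵢˢᵃᵗ/P ⇒ 1/P = Σzᵢ/Pᵢˢᵃᵗ.
1/P = 0.3703/253.2 + 0.6297/52.4 = 0.0134797 ⇒ P = 74.1859 kPa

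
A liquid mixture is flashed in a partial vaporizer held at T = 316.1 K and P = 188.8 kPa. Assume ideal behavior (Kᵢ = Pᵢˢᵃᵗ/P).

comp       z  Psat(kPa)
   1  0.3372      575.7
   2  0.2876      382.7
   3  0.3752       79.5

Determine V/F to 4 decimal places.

V/F = 0.8262

Raoult's law: Kᵢ = Pᵢˢᵃᵗ/P = Pᵢˢᵃᵗ/188.8.
  K_1 = 575.7/188.8 = 3.049258, K_2 = 382.7/188.8 = 2.027013, K_3 = 79.5/188.8 = 0.421081
Rachford–Rice: g(V/F) = Σ zᵢ(Kᵢ−1)/(1+V/F(Kᵢ−1)) = 0.
g(0) = ΣzᵢKᵢ − 1 = 0.7692 and g(1) = 1 − Σzᵢ/Kᵢ = -0.1435, so a root lies in (0, 1).
Newton iteration, V/F⁰ = 0.69:
  V/F = 0.6900: g = 0.09743, g' = -0.6956 → V/F = 0.8301
  V/F = 0.8301: g = -0.00288, g' = -0.7485 → V/F = 0.8262
Converged at V/F = 0.8262.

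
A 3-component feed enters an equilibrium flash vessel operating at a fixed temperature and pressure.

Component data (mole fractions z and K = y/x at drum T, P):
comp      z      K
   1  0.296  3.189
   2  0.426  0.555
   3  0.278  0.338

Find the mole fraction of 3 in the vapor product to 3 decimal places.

y_3 = 0.111

Newton–Raphson from V/F = 0.5:
  V/F = 0.500: g = -0.2096, g' = -0.735 → V/F = 0.215
  V/F = 0.215: g = 0.0165, g' = -0.925 → V/F = 0.233
Converged at V/F = 0.233.
Compositions from xᵢ = zᵢ/(1+V/F(Kᵢ−1)), yᵢ = Kᵢxᵢ:
  1: x = 0.196, y = 0.625
  2: x = 0.475, y = 0.264
  3: x = 0.329, y = 0.111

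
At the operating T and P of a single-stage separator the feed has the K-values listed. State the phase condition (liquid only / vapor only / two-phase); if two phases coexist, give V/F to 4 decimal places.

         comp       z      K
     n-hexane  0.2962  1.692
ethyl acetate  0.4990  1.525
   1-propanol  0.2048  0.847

vapor only

ΣzᵢKᵢ = 1.4356; Σzᵢ/Kᵢ = 0.7441.
Since Σzᵢ/Kᵢ < 1 the mixture is above its dew point — single vapor phase.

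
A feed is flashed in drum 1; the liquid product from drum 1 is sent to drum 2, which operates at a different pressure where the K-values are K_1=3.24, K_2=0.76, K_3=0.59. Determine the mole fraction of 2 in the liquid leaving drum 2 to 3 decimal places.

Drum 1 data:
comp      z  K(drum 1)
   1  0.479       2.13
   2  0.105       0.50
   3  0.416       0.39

Drum 1:
Let ψ₁ = V/F and solve Σ zᵢ(Kᵢ−1)/(1+ψ₁(Kᵢ−1)) = 0.
g(0) = ΣzᵢKᵢ − 1 = 0.235 and g(1) = 1 − Σzᵢ/Kᵢ = -0.502, so a root lies in (0, 1).
Iterate (Newton) starting at ψ₁ = 0.4:
  ψ₁ = 0.400: g = -0.0285, g' = -0.602 → ψ₁ = 0.353
Converged at ψ₁ = 0.353.
Drum-1 compositions:
  1: x = 0.343, y = 0.730
  2: x = 0.127, y = 0.064
  3: x = 0.530, y = 0.207
Drum-2 feed = drum-1 liquid: z₂ = (0.3425, 0.1275, 0.5300).
Drum 2:
Rachford–Rice: g(ψ₂) = Σ zᵢ(Kᵢ−1)/(1+ψ₂(Kᵢ−1)) = 0.
Feasibility: ΣzᵢKᵢ = 1.519, Σzᵢ/Kᵢ = 1.172 — both > 1, two phases present.
Newton iteration, ψ₂⁰ = 0.5:
  ψ₂ = 0.500: g = 0.0538, g' = -0.533 → ψ₂ = 0.601
  ψ₂ = 0.601: g = 0.0029, g' = -0.479 → ψ₂ = 0.607
Converged at ψ₂ = 0.607.
  1: x = 0.145, y = 0.470
  2: x = 0.149, y = 0.113
  3: x = 0.706, y = 0.416

x_2 (drum 2) = 0.149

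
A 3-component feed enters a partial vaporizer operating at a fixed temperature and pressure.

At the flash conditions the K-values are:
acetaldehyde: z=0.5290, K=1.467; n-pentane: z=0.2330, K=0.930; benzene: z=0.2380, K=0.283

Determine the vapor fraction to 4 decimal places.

ψ = 0.2380

Let ψ = V/F and solve Σ zᵢ(Kᵢ−1)/(1+ψ(Kᵢ−1)) = 0.
Feasibility: ΣzᵢKᵢ = 1.0601, Σzᵢ/Kᵢ = 1.4521 — both > 1, two phases present.
Newton–Raphson from ψ = 0.48:
  ψ = 0.4800: g = -0.07527, g' = -0.3627 → ψ = 0.2725
  ψ = 0.2725: g = -0.00955, g' = -0.2810 → ψ = 0.2385
  ψ = 0.2385: g = -0.00014, g' = -0.2726 → ψ = 0.2380
Converged at ψ = 0.2380.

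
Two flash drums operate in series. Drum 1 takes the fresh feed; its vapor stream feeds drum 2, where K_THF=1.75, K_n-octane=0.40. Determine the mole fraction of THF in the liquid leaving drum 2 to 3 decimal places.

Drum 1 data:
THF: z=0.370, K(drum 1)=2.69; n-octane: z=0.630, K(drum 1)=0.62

Drum 1:
Binary case is linear: z₁(K₁−1)(1+ψ₁(K₂−1)) + z₂(K₂−1)(1+ψ₁(K₁−1)) = 0
⇒ ψ₁ = [z₁(K₁−1)+z₂(K₂−1)] / [−(K₁−1)(K₂−1)] = 0.3859/0.6422 = 0.601
Drum-1 compositions:
  THF: x = 0.184, y = 0.494
  n-octane: x = 0.816, y = 0.506
Drum-2 feed = drum-1 vapor: z₂ = (0.4938, 0.5062).
Drum 2:
Rachford–Rice: g(ψ₂) = Σ zᵢ(Kᵢ−1)/(1+ψ₂(Kᵢ−1)) = 0.
Check two-phase: ΣzᵢKᵢ = 1.067 > 1 and Σzᵢ/Kᵢ = 1.548 > 1, so g(0) = 0.067 > 0 and g(1) = -0.548 < 0.
Binary case is linear: z₁(K₁−1)(1+ψ₂(K₂−1)) + z₂(K₂−1)(1+ψ₂(K₁−1)) = 0
⇒ ψ₂ = [z₁(K₁−1)+z₂(K₂−1)] / [−(K₁−1)(K₂−1)] = 0.0667/0.4500 = 0.148
  THF: x = 0.444, y = 0.778
  n-octane: x = 0.556, y = 0.222

x_THF (drum 2) = 0.444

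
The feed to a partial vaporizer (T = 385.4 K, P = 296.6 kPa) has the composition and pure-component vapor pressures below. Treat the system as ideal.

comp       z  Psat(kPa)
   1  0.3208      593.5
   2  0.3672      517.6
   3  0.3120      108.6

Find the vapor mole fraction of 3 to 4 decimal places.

Raoult's law: Kᵢ = Pᵢˢᵃᵗ/P = Pᵢˢᵃᵗ/296.6.
  K_1 = 593.5/296.6 = 2.001011, K_2 = 517.6/296.6 = 1.745111, K_3 = 108.6/296.6 = 0.366150
Rachford–Rice: g(ψ) = Σ zᵢ(Kᵢ−1)/(1+ψ(Kᵢ−1)) = 0.
Feasibility: ΣzᵢKᵢ = 1.3970, Σzᵢ/Kᵢ = 1.2228 — both > 1, two phases present.
Newton iteration, ψ⁰ = 0.5:
  ψ = 0.5000: g = 0.12383, g' = -0.5196 → ψ = 0.7383
  ψ = 0.7383: g = -0.01056, g' = -0.6340 → ψ = 0.7217
  ψ = 0.7217: g = -0.00011, g' = -0.6204 → ψ = 0.7215
Converged at ψ = 0.7215.
Compositions from xᵢ = zᵢ/(1+ψ(Kᵢ−1)), yᵢ = Kᵢxᵢ:
  1: x = 0.1863, y = 0.3727
  2: x = 0.2388, y = 0.4168
  3: x = 0.5749, y = 0.2105

y_3 = 0.2105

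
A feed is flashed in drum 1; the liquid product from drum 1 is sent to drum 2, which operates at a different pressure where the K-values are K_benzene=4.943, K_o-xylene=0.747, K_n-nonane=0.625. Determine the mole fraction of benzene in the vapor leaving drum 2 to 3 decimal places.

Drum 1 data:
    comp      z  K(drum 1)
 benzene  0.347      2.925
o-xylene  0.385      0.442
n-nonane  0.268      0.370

y_benzene (drum 2) = 0.356

Drum 1:
Rachford–Rice: g(ψ₁) = Σ zᵢ(Kᵢ−1)/(1+ψ₁(Kᵢ−1)) = 0.
Check two-phase: ΣzᵢKᵢ = 1.284 > 1 and Σzᵢ/Kᵢ = 1.714 > 1, so g(0) = 0.284 > 0 and g(1) = -0.714 < 0.
Iterate (Newton) starting at ψ₁ = 0.65:
  ψ₁ = 0.650: g = -0.3263, g' = -0.854 → ψ₁ = 0.268
  ψ₁ = 0.268: g = -0.0150, g' = -0.879 → ψ₁ = 0.251
Converged at ψ₁ = 0.251.
Drum-1 compositions:
  benzene: x = 0.234, y = 0.684
  o-xylene: x = 0.448, y = 0.198
  n-nonane: x = 0.318, y = 0.118
Drum-2 feed = drum-1 liquid: z₂ = (0.2340, 0.4477, 0.3183).
Drum 2:
Let ψ₂ = V/F and solve Σ zᵢ(Kᵢ−1)/(1+ψ₂(Kᵢ−1)) = 0.
g(0) = ΣzᵢKᵢ − 1 = 0.690 and g(1) = 1 − Σzᵢ/Kᵢ = -0.156, so a root lies in (0, 1).
Iterate (Newton) starting at ψ₂ = 0.51:
  ψ₂ = 0.510: g = 0.0287, g' = -0.507 → ψ₂ = 0.567
  ψ₂ = 0.567: g = 0.0014, g' = -0.459 → ψ₂ = 0.570
Converged at ψ₂ = 0.570.
  benzene: x = 0.072, y = 0.356
  o-xylene: x = 0.523, y = 0.391
  n-nonane: x = 0.405, y = 0.253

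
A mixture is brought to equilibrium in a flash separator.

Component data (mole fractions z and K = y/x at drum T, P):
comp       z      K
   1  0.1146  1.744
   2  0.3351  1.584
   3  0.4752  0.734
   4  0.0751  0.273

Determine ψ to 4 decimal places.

Material balance + equilibrium reduce to Σ zᵢ(Kᵢ−1)/(1+ψ(Kᵢ−1)) = 0.
Check two-phase: ΣzᵢKᵢ = 1.1000 > 1 and Σzᵢ/Kᵢ = 1.1998 > 1, so g(0) = 0.1000 > 0 and g(1) = -0.1998 < 0.
Newton–Raphson from ψ = 0.31:
  ψ = 0.3100: g = 0.02674, g' = -0.2299 → ψ = 0.4263
  ψ = 0.4263: g = -0.00027, g' = -0.2360 → ψ = 0.4252
Converged at ψ = 0.4252.

ψ = 0.4252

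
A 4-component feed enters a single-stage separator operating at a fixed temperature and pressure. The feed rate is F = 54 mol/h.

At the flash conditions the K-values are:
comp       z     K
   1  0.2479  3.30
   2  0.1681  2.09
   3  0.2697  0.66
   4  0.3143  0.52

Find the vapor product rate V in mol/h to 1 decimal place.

Material balance + equilibrium reduce to Σ zᵢ(Kᵢ−1)/(1+ψ(Kᵢ−1)) = 0.
Check two-phase: ΣzᵢKᵢ = 1.5108 > 1 and Σzᵢ/Kᵢ = 1.1686 > 1, so g(0) = 0.5108 > 0 and g(1) = -0.1686 < 0.
Iterate (Newton) starting at ψ = 0.51:
  ψ = 0.5100: g = 0.06945, g' = -0.5328 → ψ = 0.6403
  ψ = 0.6403: g = 0.00346, g' = -0.4856 → ψ = 0.6475
Converged at ψ = 0.6475.
Then V = ψ·F = 0.6475·54 = 35.0 mol/h and L = F − V = 19.0 mol/h.

V = 35.0 mol/h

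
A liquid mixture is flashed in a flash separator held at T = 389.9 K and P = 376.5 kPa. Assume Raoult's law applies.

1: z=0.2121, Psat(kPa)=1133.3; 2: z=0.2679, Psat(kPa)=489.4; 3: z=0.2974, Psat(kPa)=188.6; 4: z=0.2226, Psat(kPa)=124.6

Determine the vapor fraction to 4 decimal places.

ψ = 0.2658

Raoult's law: Kᵢ = Pᵢˢᵃᵗ/P = Pᵢˢᵃᵗ/376.5.
  K_1 = 1133.3/376.5 = 3.010093, K_2 = 489.4/376.5 = 1.299867, K_3 = 188.6/376.5 = 0.500930, K_4 = 124.6/376.5 = 0.330943
Material balance + equilibrium reduce to Σ zᵢ(Kᵢ−1)/(1+ψ(Kᵢ−1)) = 0.
Check two-phase: ΣzᵢKᵢ = 1.2093 > 1 and Σzᵢ/Kᵢ = 1.5429 > 1, so g(0) = 0.2093 > 0 and g(1) = -0.5429 < 0.
Iterate (Newton) starting at ψ = 0.45:
  ψ = 0.4500: g = -0.10986, g' = -0.5821 → ψ = 0.2613
  ψ = 0.2613: g = 0.00287, g' = -0.6334 → ψ = 0.2658
Converged at ψ = 0.2658.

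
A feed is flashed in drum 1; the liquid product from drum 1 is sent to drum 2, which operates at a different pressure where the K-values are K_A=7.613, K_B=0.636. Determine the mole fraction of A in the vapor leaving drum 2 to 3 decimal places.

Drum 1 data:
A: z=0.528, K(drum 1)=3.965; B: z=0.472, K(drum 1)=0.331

Drum 1:
Material balance + equilibrium reduce to Σ zᵢ(Kᵢ−1)/(1+ψ₁(Kᵢ−1)) = 0.
g(0) = ΣzᵢKᵢ − 1 = 1.250 and g(1) = 1 − Σzᵢ/Kᵢ = -0.559, so a root lies in (0, 1).
Binary case is linear: z₁(K₁−1)(1+ψ₁(K₂−1)) + z₂(K₂−1)(1+ψ₁(K₁−1)) = 0
⇒ ψ₁ = [z₁(K₁−1)+z₂(K₂−1)] / [−(K₁−1)(K₂−1)] = 1.2498/1.9836 = 0.630
Drum-1 compositions:
  A: x = 0.184, y = 0.730
  B: x = 0.816, y = 0.270
Drum-2 feed = drum-1 liquid: z₂ = (0.1841, 0.8159).
Drum 2:
Let ψ₂ = V/F and solve Σ zᵢ(Kᵢ−1)/(1+ψ₂(Kᵢ−1)) = 0.
g(0) = ΣzᵢKᵢ − 1 = 0.920 and g(1) = 1 − Σzᵢ/Kᵢ = -0.307, so a root lies in (0, 1).
Iterate (Newton) starting at ψ₂ = 0.52:
  ψ₂ = 0.520: g = -0.0921, g' = -0.573 → ψ₂ = 0.359
  ψ₂ = 0.359: g = 0.0189, g' = -0.849 → ψ₂ = 0.382
Converged at ψ₂ = 0.382.
  A: x = 0.052, y = 0.397
  B: x = 0.948, y = 0.603

y_A (drum 2) = 0.397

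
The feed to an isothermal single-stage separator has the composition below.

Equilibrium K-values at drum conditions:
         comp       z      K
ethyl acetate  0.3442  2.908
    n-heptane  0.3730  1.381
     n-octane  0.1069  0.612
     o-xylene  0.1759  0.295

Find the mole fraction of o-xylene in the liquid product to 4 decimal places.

Material balance + equilibrium reduce to Σ zᵢ(Kᵢ−1)/(1+V/F(Kᵢ−1)) = 0.
Check two-phase: ΣzᵢKᵢ = 1.6334 > 1 and Σzᵢ/Kᵢ = 1.1594 > 1, so g(0) = 0.6334 > 0 and g(1) = -0.1594 < 0.
Iterate (Newton) starting at V/F = 0.5:
  V/F = 0.5000: g = 0.21249, g' = -0.5997 → V/F = 0.8543
  V/F = 0.8543: g = -0.01695, g' = -0.8007 → V/F = 0.8332
  V/F = 0.8332: g = -0.00037, g' = -0.7667 → V/F = 0.8327
Converged at V/F = 0.8327.
Compositions from xᵢ = zᵢ/(1+V/F(Kᵢ−1)), yᵢ = Kᵢxᵢ:
  ethyl acetate: x = 0.1330, y = 0.3866
  n-heptane: x = 0.2832, y = 0.3911
  n-octane: x = 0.1579, y = 0.0966
  o-xylene: x = 0.4260, y = 0.1257

x_o-xylene = 0.4260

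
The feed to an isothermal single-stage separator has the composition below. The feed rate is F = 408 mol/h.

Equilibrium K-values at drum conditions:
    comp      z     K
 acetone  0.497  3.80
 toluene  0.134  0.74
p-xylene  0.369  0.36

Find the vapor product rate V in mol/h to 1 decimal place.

Rachford–Rice: g(ψ) = Σ zᵢ(Kᵢ−1)/(1+ψ(Kᵢ−1)) = 0.
Check two-phase: ΣzᵢKᵢ = 2.121 > 1 and Σzᵢ/Kᵢ = 1.337 > 1, so g(0) = 1.121 > 0 and g(1) = -0.337 < 0.
Iterate (Newton) starting at ψ = 0.44:
  ψ = 0.440: g = 0.2554, g' = -1.087 → ψ = 0.675
  ψ = 0.675: g = 0.0234, g' = -0.948 → ψ = 0.700
Converged at ψ = 0.700.
Then V = ψ·F = 0.6997·408 = 285.5 mol/h and L = F − V = 122.5 mol/h.

V = 285.5 mol/h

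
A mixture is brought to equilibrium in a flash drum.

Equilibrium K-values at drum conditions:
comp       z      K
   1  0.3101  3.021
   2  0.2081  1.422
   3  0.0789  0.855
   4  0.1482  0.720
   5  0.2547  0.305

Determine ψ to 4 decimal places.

Material balance + equilibrium reduce to Σ zᵢ(Kᵢ−1)/(1+ψ(Kᵢ−1)) = 0.
Feasibility: ΣzᵢKᵢ = 1.4846, Σzᵢ/Kᵢ = 1.3822 — both > 1, two phases present.
Newton–Raphson from ψ = 0.5:
  ψ = 0.5000: g = 0.05236, g' = -0.6452 → ψ = 0.5812
  ψ = 0.5812: g = -0.00028, g' = -0.6565 → ψ = 0.5807
Converged at ψ = 0.5807.

ψ = 0.5807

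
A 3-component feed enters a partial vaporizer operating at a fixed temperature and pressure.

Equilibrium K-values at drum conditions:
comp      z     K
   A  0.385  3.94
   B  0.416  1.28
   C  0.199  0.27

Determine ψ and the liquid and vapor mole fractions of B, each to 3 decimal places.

ψ = 0.882, x_B = 0.334, y_B = 0.427

Iterate (Newton) starting at ψ = 0.3:
  ψ = 0.300: g = 0.5229, g' = -1.141 → ψ = 0.758
  ψ = 0.758: g = 0.1213, g' = -0.873 → ψ = 0.897
  ψ = 0.897: g = -0.0166, g' = -1.163 → ψ = 0.883
  ψ = 0.883: g = -0.0003, g' = -1.117 → ψ = 0.882
Converged at ψ = 0.882.
Compositions from xᵢ = zᵢ/(1+ψ(Kᵢ−1)), yᵢ = Kᵢxᵢ:
  A: x = 0.107, y = 0.422
  B: x = 0.334, y = 0.427
  C: x = 0.559, y = 0.151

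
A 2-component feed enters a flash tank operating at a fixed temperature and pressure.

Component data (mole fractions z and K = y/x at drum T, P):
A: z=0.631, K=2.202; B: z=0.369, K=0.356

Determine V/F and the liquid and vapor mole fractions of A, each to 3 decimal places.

Material balance + equilibrium reduce to Σ zᵢ(Kᵢ−1)/(1+V/F(Kᵢ−1)) = 0.
Feasibility: ΣzᵢKᵢ = 1.521, Σzᵢ/Kᵢ = 1.323 — both > 1, two phases present.
Iterate (Newton) starting at V/F = 0.5:
  V/F = 0.500: g = 0.1232, g' = -0.689 → V/F = 0.679
  V/F = 0.679: g = -0.0047, g' = -0.760 → V/F = 0.673
Converged at V/F = 0.673.
Compositions from xᵢ = zᵢ/(1+V/F(Kᵢ−1)), yᵢ = Kᵢxᵢ:
  A: x = 0.349, y = 0.768
  B: x = 0.651, y = 0.232

V/F = 0.673, x_A = 0.349, y_A = 0.768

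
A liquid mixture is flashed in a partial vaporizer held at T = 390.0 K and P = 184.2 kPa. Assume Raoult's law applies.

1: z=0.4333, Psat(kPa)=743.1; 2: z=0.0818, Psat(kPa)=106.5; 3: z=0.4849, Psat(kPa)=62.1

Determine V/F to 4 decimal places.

Raoult's law: Kᵢ = Pᵢˢᵃᵗ/P = Pᵢˢᵃᵗ/184.2.
  K_1 = 743.1/184.2 = 4.034202, K_2 = 106.5/184.2 = 0.578176, K_3 = 62.1/184.2 = 0.337134
Material balance + equilibrium reduce to Σ zᵢ(Kᵢ−1)/(1+V/F(Kᵢ−1)) = 0.
g(0) = ΣzᵢKᵢ − 1 = 0.9588 and g(1) = 1 − Σzᵢ/Kᵢ = -0.6872, so a root lies in (0, 1).
Newton–Raphson from V/F = 0.32:
  V/F = 0.3200: g = 0.21920, g' = -1.3896 → V/F = 0.4777
  V/F = 0.4777: g = 0.02311, g' = -1.1439 → V/F = 0.4979
  V/F = 0.4979: g = 0.00014, g' = -1.1308 → V/F = 0.4981
Converged at V/F = 0.4981.

V/F = 0.4981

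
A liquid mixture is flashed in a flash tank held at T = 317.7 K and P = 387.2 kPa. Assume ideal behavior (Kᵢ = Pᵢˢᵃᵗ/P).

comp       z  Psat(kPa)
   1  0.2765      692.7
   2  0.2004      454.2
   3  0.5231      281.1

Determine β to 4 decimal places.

Raoult's law: Kᵢ = Pᵢˢᵃᵗ/P = Pᵢˢᵃᵗ/387.2.
  K_1 = 692.7/387.2 = 1.788998, K_2 = 454.2/387.2 = 1.173037, K_3 = 281.1/387.2 = 0.725981
Newton iteration, β⁰ = 0.62:
  β = 0.6200: g = 0.00514, g' = -0.1395 → β = 0.6568
  β = 0.6568: g = 0.00003, g' = -0.1379 → β = 0.6570
Converged at β = 0.6570.

β = 0.6570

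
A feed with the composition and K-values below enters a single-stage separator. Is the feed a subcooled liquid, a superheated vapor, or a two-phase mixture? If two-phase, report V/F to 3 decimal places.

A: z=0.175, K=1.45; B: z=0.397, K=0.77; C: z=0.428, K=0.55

subcooled liquid

ΣzᵢKᵢ = 0.795; Σzᵢ/Kᵢ = 1.414.
Since ΣzᵢKᵢ < 1 the mixture is below its bubble point — single liquid phase.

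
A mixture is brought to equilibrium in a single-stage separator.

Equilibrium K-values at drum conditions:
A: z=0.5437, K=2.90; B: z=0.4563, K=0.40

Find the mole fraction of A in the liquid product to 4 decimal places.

x_A = 0.2400

Material balance + equilibrium reduce to Σ zᵢ(Kᵢ−1)/(1+ψ(Kᵢ−1)) = 0.
Feasibility: ΣzᵢKᵢ = 1.7592, Σzᵢ/Kᵢ = 1.3282 — both > 1, two phases present.
Binary case is linear: z₁(K₁−1)(1+ψ(K₂−1)) + z₂(K₂−1)(1+ψ(K₁−1)) = 0
⇒ ψ = [z₁(K₁−1)+z₂(K₂−1)] / [−(K₁−1)(K₂−1)] = 0.75925/1.14000 = 0.6660
Compositions from xᵢ = zᵢ/(1+ψ(Kᵢ−1)), yᵢ = Kᵢxᵢ:
  A: x = 0.2400, y = 0.6960
  B: x = 0.7600, y = 0.3040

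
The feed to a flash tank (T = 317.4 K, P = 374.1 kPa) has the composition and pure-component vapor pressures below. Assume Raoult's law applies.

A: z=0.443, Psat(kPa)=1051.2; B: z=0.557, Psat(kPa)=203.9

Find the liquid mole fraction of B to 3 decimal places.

Raoult's law: Kᵢ = Pᵢˢᵃᵗ/P = Pᵢˢᵃᵗ/374.1.
  K_A = 1051.2/374.1 = 2.80994, K_B = 203.9/374.1 = 0.54504
Rachford–Rice: g(β) = Σ zᵢ(Kᵢ−1)/(1+β(Kᵢ−1)) = 0.
Check two-phase: ΣzᵢKᵢ = 1.548 > 1 and Σzᵢ/Kᵢ = 1.180 > 1, so g(0) = 0.548 > 0 and g(1) = -0.180 < 0.
Newton–Raphson from β = 0.51:
  β = 0.510: g = 0.0870, g' = -0.588 → β = 0.658
  β = 0.658: g = 0.0043, g' = -0.537 → β = 0.666
Converged at β = 0.666.
Compositions from xᵢ = zᵢ/(1+β(Kᵢ−1)), yᵢ = Kᵢxᵢ:
  A: x = 0.201, y = 0.564
  B: x = 0.799, y = 0.436

x_B = 0.799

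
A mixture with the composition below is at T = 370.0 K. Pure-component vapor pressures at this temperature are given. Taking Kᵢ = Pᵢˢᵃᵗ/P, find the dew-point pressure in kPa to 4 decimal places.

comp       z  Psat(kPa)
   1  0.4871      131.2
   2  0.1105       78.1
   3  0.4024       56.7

Pdew = 81.8029 kPa

At the dew point ψ → 1, so Σzᵢ/Kᵢ = 1 with Kᵢ = Pᵢˢᵃᵗ/P ⇒ 1/P = Σzᵢ/Pᵢˢᵃᵗ.
1/P = 0.4871/131.2 + 0.1105/78.1 + 0.4024/56.7 = 0.0122245 ⇒ P = 81.8029 kPa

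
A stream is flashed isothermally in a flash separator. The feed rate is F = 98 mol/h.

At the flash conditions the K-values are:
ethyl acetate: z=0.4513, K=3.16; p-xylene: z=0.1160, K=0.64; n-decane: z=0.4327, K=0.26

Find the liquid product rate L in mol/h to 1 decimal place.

Newton–Raphson from ψ = 0.63:
  ψ = 0.6300: g = -0.24094, g' = -1.2345 → ψ = 0.4348
  ψ = 0.4348: g = -0.01894, g' = -1.0961 → ψ = 0.4175
  ψ = 0.4175: g = 0.00002, g' = -1.0991 → ψ = 0.4176
Converged at ψ = 0.4176.
Then V = ψ·F = 0.4176·98 = 40.9 mol/h and L = F − V = 57.1 mol/h.

L = 57.1 mol/h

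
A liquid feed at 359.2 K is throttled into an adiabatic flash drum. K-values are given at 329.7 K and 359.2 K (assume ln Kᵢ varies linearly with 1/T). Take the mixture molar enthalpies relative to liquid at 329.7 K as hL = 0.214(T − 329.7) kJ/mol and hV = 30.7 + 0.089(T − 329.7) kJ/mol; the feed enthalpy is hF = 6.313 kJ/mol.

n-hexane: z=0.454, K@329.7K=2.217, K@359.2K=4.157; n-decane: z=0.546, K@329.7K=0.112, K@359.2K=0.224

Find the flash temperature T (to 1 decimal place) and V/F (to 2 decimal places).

Adiabatic flash: solve Rachford–Rice at each trial T, then check hF = ψ·hV(T) + (1−ψ)·hL(T).
  T = 329.7 K: K = (2.217, 0.112), RR gives ψ = 0.063, H_out = 1.922 kJ/mol
  T = 359.2 K: K = (4.157, 0.224), RR gives ψ = 0.412, H_out = 17.445 kJ/mol
  T = 344.4 K: K = (3.074, 0.161), RR gives ψ = 0.278, H_out = 11.156 kJ/mol
  T = 337.0 K: K = (2.617, 0.134), RR gives ψ = 0.187, H_out = 7.128 kJ/mol
  T = 333.4 K: K = (2.414, 0.123), RR gives ψ = 0.131, H_out = 4.765 kJ/mol
  T = 335.2 K: K = (2.514, 0.129), RR gives ψ = 0.160, H_out = 5.988 kJ/mol
Linear interpolation between T = 335.2 (H_out = 5.988) and T = 337.0 (H_out = 7.128) on hF = 6.313 gives T ≈ 335.7 K, at which ψ = 0.17.

T = 335.7 K, V/F = 0.17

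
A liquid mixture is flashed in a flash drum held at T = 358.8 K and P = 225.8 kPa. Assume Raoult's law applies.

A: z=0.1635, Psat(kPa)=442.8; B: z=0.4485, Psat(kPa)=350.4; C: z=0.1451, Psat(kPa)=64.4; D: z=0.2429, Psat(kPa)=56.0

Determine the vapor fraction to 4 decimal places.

Raoult's law: Kᵢ = Pᵢˢᵃᵗ/P = Pᵢˢᵃᵗ/225.8.
  K_A = 442.8/225.8 = 1.961027, K_B = 350.4/225.8 = 1.551816, K_C = 64.4/225.8 = 0.285208, K_D = 56.0/225.8 = 0.248007
Rachford–Rice: g(ψ) = Σ zᵢ(Kᵢ−1)/(1+ψ(Kᵢ−1)) = 0.
Check two-phase: ΣzᵢKᵢ = 1.1182 > 1 and Σzᵢ/Kᵢ = 1.8605 > 1, so g(0) = 0.1182 > 0 and g(1) = -0.8605 < 0.
Iterate (Newton) starting at ψ = 0.49:
  ψ = 0.4900: g = -0.14722, g' = -0.6744 → ψ = 0.2717
  ψ = 0.2717: g = -0.01846, g' = -0.5294 → ψ = 0.2368
  ψ = 0.2368: g = -0.00021, g' = -0.5178 → ψ = 0.2364
Converged at ψ = 0.2364.

ψ = 0.2364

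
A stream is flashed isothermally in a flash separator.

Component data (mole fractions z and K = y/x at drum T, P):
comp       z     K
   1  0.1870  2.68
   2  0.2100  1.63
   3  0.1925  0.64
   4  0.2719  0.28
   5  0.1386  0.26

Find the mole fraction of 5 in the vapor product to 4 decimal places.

Let ψ = V/F and solve Σ zᵢ(Kᵢ−1)/(1+ψ(Kᵢ−1)) = 0.
Check two-phase: ΣzᵢKᵢ = 1.0788 > 1 and Σzᵢ/Kᵢ = 2.0035 > 1, so g(0) = 0.0788 > 0 and g(1) = -1.0035 < 0.
Iterate (Newton) starting at ψ = 0.63:
  ψ = 0.6300: g = -0.39272, g' = -0.9475 → ψ = 0.2155
  ψ = 0.2155: g = -0.08174, g' = -0.6833 → ψ = 0.0959
  ψ = 0.0959: g = 0.00287, g' = -0.7429 → ψ = 0.0998
Converged at ψ = 0.0998.
Compositions from xᵢ = zᵢ/(1+ψ(Kᵢ−1)), yᵢ = Kᵢxᵢ:
  1: x = 0.1602, y = 0.4292
  2: x = 0.1976, y = 0.3221
  3: x = 0.1997, y = 0.1278
  4: x = 0.2929, y = 0.0820
  5: x = 0.1496, y = 0.0389

y_5 = 0.0389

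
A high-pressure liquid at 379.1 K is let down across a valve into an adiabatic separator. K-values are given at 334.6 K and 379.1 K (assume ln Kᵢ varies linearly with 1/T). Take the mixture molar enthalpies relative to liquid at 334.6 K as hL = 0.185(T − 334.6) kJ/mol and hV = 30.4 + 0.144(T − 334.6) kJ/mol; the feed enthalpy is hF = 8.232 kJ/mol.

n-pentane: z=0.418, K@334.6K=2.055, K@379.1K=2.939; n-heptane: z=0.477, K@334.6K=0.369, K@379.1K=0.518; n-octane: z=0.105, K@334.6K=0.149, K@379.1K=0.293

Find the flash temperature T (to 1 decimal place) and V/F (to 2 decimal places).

T = 346.3 K, V/F = 0.20

Adiabatic flash: solve Rachford–Rice at each trial T, then check hF = ψ·hV(T) + (1−ψ)·hL(T).
  T = 334.6 K: K = (2.055, 0.369, 0.149), RR gives ψ = 0.071, H_out = 2.161 kJ/mol
  T = 379.1 K: K = (2.939, 0.518, 0.293), RR gives ψ = 0.491, H_out = 22.275 kJ/mol
  T = 356.9 K: K = (2.486, 0.442, 0.214), RR gives ψ = 0.302, H_out = 13.044 kJ/mol
  T = 345.8 K: K = (2.268, 0.405, 0.180), RR gives ψ = 0.197, H_out = 7.971 kJ/mol
  T = 351.4 K: K = (2.377, 0.424, 0.196), RR gives ψ = 0.252, H_out = 10.593 kJ/mol
  T = 348.6 K: K = (2.323, 0.414, 0.188), RR gives ψ = 0.225, H_out = 9.300 kJ/mol
  T = 347.2 K: K = (2.295, 0.410, 0.184), RR gives ψ = 0.211, H_out = 8.641 kJ/mol
Linear interpolation between T = 345.8 (H_out = 7.971) and T = 347.2 (H_out = 8.641) on hF = 8.232 gives T ≈ 346.3 K, at which ψ = 0.20.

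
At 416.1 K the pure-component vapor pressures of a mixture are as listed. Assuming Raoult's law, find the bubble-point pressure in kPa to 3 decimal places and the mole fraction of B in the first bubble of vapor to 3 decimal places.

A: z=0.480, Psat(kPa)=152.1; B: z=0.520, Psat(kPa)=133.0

At the bubble point ψ → 0, so ΣzᵢKᵢ = 1 with Kᵢ = Pᵢˢᵃᵗ/P ⇒ P = ΣzᵢPᵢˢᵃᵗ.
P = 0.480·152.1 + 0.520·133.0 = 142.168 kPa
yᵢ = zᵢPᵢˢᵃᵗ/P ⇒ y_B = 0.520·133.0/142.168 = 0.486

Pbub = 142.168 kPa, y_B = 0.486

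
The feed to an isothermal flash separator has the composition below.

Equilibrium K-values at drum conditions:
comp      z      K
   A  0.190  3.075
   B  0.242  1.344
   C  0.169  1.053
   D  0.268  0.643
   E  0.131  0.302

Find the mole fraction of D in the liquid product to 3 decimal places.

x_D = 0.332

Let ψ = V/F and solve Σ zᵢ(Kᵢ−1)/(1+ψ(Kᵢ−1)) = 0.
Check two-phase: ΣzᵢKᵢ = 1.299 > 1 and Σzᵢ/Kᵢ = 1.253 > 1, so g(0) = 0.299 > 0 and g(1) = -0.253 < 0.
Newton iteration, ψ⁰ = 0.34:
  ψ = 0.340: g = 0.0857, g' = -0.459 → ψ = 0.527
  ψ = 0.527: g = 0.0051, g' = -0.419 → ψ = 0.539
Converged at ψ = 0.539.
Compositions from xᵢ = zᵢ/(1+ψ(Kᵢ−1)), yᵢ = Kᵢxᵢ:
  A: x = 0.090, y = 0.276
  B: x = 0.204, y = 0.274
  C: x = 0.164, y = 0.173
  D: x = 0.332, y = 0.213
  E: x = 0.210, y = 0.063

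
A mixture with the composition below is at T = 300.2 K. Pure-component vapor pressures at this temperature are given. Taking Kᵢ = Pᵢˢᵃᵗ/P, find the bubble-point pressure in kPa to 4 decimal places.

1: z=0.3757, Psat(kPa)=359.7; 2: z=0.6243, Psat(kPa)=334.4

At the bubble point ψ → 0, so ΣzᵢKᵢ = 1 with Kᵢ = Pᵢˢᵃᵗ/P ⇒ P = ΣzᵢPᵢˢᵃᵗ.
P = 0.3757·359.7 + 0.6243·334.4 = 343.9052 kPa

Pbub = 343.9052 kPa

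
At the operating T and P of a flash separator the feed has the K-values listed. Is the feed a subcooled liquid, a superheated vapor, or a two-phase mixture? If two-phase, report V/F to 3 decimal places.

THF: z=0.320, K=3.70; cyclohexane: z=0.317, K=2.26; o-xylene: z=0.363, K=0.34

ΣzᵢKᵢ = 2.024; Σzᵢ/Kᵢ = 1.294.
Both exceed 1, so a two-phase solution exists.
Iterate (Newton) starting at ψ = 0.5:
  ψ = 0.500: g = 0.2551, g' = -0.964 → ψ = 0.765
  ψ = 0.765: g = 0.0017, g' = -1.023 → ψ = 0.766
Converged at ψ = 0.766.

two-phase, V/F = 0.766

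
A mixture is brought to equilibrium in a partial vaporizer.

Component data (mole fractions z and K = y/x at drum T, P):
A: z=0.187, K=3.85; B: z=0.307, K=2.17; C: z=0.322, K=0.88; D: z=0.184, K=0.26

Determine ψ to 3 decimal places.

Newton iteration, ψ⁰ = 0.5:
  ψ = 0.500: g = 0.1892, g' = -0.685 → ψ = 0.776
  ψ = 0.776: g = -0.0084, g' = -0.825 → ψ = 0.766
Converged at ψ = 0.766.

ψ = 0.766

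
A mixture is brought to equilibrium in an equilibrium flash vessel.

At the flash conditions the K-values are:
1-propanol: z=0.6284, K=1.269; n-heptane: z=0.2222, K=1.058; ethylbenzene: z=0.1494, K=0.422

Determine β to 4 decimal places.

Let β = V/F and solve Σ zᵢ(Kᵢ−1)/(1+β(Kᵢ−1)) = 0.
g(0) = ΣzᵢKᵢ − 1 = 0.0956 and g(1) = 1 − Σzᵢ/Kᵢ = -0.0592, so a root lies in (0, 1).
Newton iteration, β⁰ = 0.62:
  β = 0.6200: g = 0.02274, g' = -0.1553 → β = 0.7664
  β = 0.7664: g = -0.00253, g' = -0.1928 → β = 0.7532
  β = 0.7532: g = -0.00003, g' = -0.1887 → β = 0.7531
Converged at β = 0.7531.

β = 0.7531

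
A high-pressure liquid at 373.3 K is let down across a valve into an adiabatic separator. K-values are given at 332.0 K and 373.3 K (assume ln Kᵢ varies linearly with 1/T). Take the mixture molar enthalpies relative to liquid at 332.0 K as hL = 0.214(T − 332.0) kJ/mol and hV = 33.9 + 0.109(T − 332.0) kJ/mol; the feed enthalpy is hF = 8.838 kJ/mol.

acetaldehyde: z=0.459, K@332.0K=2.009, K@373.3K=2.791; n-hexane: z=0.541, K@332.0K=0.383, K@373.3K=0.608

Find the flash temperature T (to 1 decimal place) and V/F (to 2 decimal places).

T = 334.6 K, V/F = 0.25

Adiabatic flash: solve Rachford–Rice at each trial T, then check hF = ψ·hV(T) + (1−ψ)·hL(T).
  T = 332.0 K: K = (2.009, 0.383), RR gives ψ = 0.208, H_out = 7.043 kJ/mol
  T = 373.3 K: K = (2.791, 0.608), RR gives ψ = 0.869, H_out = 34.525 kJ/mol
  T = 352.6 K: K = (2.390, 0.489), RR gives ψ = 0.509, H_out = 20.555 kJ/mol
  T = 342.3 K: K = (2.197, 0.434), RR gives ψ = 0.359, H_out = 13.999 kJ/mol
  T = 337.1 K: K = (2.101, 0.408), RR gives ψ = 0.284, H_out = 10.571 kJ/mol
  T = 334.6 K: K = (2.056, 0.396), RR gives ψ = 0.247, H_out = 8.867 kJ/mol
  T = 333.3 K: K = (2.032, 0.389), RR gives ψ = 0.228, H_out = 7.962 kJ/mol
Linear interpolation between T = 333.3 (H_out = 7.962) and T = 334.6 (H_out = 8.867) on hF = 8.838 gives T ≈ 334.6 K, at which ψ = 0.25.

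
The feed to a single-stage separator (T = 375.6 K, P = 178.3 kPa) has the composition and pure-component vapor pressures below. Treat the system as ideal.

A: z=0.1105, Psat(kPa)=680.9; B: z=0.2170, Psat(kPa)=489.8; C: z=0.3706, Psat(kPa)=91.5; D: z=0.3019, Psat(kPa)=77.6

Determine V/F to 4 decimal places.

Raoult's law: Kᵢ = Pᵢˢᵃᵗ/P = Pᵢˢᵃᵗ/178.3.
  K_A = 680.9/178.3 = 3.818845, K_B = 489.8/178.3 = 2.747056, K_C = 91.5/178.3 = 0.513180, K_D = 77.6/178.3 = 0.435222
Newton iteration, V/F⁰ = 0.61:
  V/F = 0.6100: g = -0.21868, g' = -0.6758 → V/F = 0.2864
  V/F = 0.2864: g = 0.01198, g' = -0.8187 → V/F = 0.3010
  V/F = 0.3010: g = 0.00013, g' = -0.8018 → V/F = 0.3012
Converged at V/F = 0.3012.

V/F = 0.3012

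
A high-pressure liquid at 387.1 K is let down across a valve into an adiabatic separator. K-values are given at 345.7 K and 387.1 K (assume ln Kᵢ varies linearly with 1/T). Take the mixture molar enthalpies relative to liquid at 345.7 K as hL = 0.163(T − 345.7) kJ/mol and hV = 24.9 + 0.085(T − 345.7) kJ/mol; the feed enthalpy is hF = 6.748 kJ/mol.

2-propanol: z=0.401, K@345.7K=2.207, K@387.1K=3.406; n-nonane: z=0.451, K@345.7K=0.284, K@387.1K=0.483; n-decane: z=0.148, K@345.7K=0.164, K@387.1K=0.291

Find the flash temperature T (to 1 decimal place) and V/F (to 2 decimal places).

T = 358.8 K, V/F = 0.19

Adiabatic flash: solve Rachford–Rice at each trial T, then check hF = ψ·hV(T) + (1−ψ)·hL(T).
  T = 345.7 K: K = (2.207, 0.284, 0.164), RR gives ψ = 0.041, H_out = 1.032 kJ/mol
  T = 387.1 K: K = (3.406, 0.483, 0.291), RR gives ψ = 0.456, H_out = 16.628 kJ/mol
  T = 366.4 K: K = (2.776, 0.376, 0.222), RR gives ψ = 0.267, H_out = 9.591 kJ/mol
  T = 356.0 K: K = (2.482, 0.328, 0.192), RR gives ψ = 0.163, H_out = 5.616 kJ/mol
  T = 361.2 K: K = (2.627, 0.351, 0.206), RR gives ψ = 0.217, H_out = 7.663 kJ/mol
  T = 358.6 K: K = (2.554, 0.340, 0.199), RR gives ψ = 0.191, H_out = 6.657 kJ/mol
  T = 359.9 K: K = (2.590, 0.345, 0.203), RR gives ψ = 0.204, H_out = 7.164 kJ/mol
Linear interpolation between T = 358.6 (H_out = 6.657) and T = 359.9 (H_out = 7.164) on hF = 6.748 gives T ≈ 358.8 K, at which ψ = 0.19.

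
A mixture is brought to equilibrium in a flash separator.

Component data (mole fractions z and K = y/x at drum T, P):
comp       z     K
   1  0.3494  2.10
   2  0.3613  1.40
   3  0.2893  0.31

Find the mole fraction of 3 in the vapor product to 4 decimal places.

y_3 = 0.1553

Rachford–Rice: g(V/F) = Σ zᵢ(Kᵢ−1)/(1+V/F(Kᵢ−1)) = 0.
Check two-phase: ΣzᵢKᵢ = 1.3292 > 1 and Σzᵢ/Kᵢ = 1.3577 > 1, so g(0) = 0.3292 > 0 and g(1) = -0.3577 < 0.
Newton–Raphson from V/F = 0.39:
  V/F = 0.3900: g = 0.12086, g' = -0.5081 → V/F = 0.6279
  V/F = 0.6279: g = -0.00936, g' = -0.6136 → V/F = 0.6126
  V/F = 0.6126: g = -0.00009, g' = -0.6015 → V/F = 0.6125
Converged at V/F = 0.6125.
Compositions from xᵢ = zᵢ/(1+V/F(Kᵢ−1)), yᵢ = Kᵢxᵢ:
  1: x = 0.2088, y = 0.4384
  2: x = 0.2902, y = 0.4063
  3: x = 0.5010, y = 0.1553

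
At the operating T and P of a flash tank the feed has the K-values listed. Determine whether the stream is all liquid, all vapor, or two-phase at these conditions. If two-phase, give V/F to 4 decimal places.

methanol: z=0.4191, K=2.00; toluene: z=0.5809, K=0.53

ΣzᵢKᵢ = 1.1461; Σzᵢ/Kᵢ = 1.3056.
Both exceed 1, so a two-phase solution exists.
Let ψ = V/F and solve Σ zᵢ(Kᵢ−1)/(1+ψ(Kᵢ−1)) = 0.
Binary case is linear: z₁(K₁−1)(1+ψ(K₂−1)) + z₂(K₂−1)(1+ψ(K₁−1)) = 0
⇒ ψ = [z₁(K₁−1)+z₂(K₂−1)] / [−(K₁−1)(K₂−1)] = 0.14608/0.47000 = 0.3108

two-phase, V/F = 0.3108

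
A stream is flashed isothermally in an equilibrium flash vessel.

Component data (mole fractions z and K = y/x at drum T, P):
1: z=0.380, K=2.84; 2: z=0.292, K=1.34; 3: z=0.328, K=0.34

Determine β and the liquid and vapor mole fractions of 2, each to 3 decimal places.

Material balance + equilibrium reduce to Σ zᵢ(Kᵢ−1)/(1+β(Kᵢ−1)) = 0.
g(0) = ΣzᵢKᵢ − 1 = 0.582 and g(1) = 1 − Σzᵢ/Kᵢ = -0.316, so a root lies in (0, 1).
Newton iteration, β⁰ = 0.58:
  β = 0.580: g = 0.0704, g' = -0.700 → β = 0.681
  β = 0.681: g = -0.0020, g' = -0.747 → β = 0.678
Converged at β = 0.678.
Compositions from xᵢ = zᵢ/(1+β(Kᵢ−1)), yᵢ = Kᵢxᵢ:
  1: x = 0.169, y = 0.480
  2: x = 0.237, y = 0.318
  3: x = 0.594, y = 0.202

β = 0.678, x_2 = 0.237, y_2 = 0.318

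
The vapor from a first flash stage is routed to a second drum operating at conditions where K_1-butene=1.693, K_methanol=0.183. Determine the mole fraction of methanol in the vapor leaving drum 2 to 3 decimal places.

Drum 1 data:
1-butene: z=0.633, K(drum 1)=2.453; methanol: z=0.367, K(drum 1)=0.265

Drum 1:
Rachford–Rice: g(ψ₁) = Σ zᵢ(Kᵢ−1)/(1+ψ₁(Kᵢ−1)) = 0.
Check two-phase: ΣzᵢKᵢ = 1.650 > 1 and Σzᵢ/Kᵢ = 1.643 > 1, so g(0) = 0.650 > 0 and g(1) = -0.643 < 0.
Binary case is linear: z₁(K₁−1)(1+ψ₁(K₂−1)) + z₂(K₂−1)(1+ψ₁(K₁−1)) = 0
⇒ ψ₁ = [z₁(K₁−1)+z₂(K₂−1)] / [−(K₁−1)(K₂−1)] = 0.6500/1.0680 = 0.609
Drum-1 compositions:
  1-butene: x = 0.336, y = 0.824
  methanol: x = 0.664, y = 0.176
Drum-2 feed = drum-1 vapor: z₂ = (0.8240, 0.1760).
Drum 2:
Let ψ₂ = V/F and solve Σ zᵢ(Kᵢ−1)/(1+ψ₂(Kᵢ−1)) = 0.
Feasibility: ΣzᵢKᵢ = 1.427, Σzᵢ/Kᵢ = 1.448 — both > 1, two phases present.
Binary case is linear: z₁(K₁−1)(1+ψ₂(K₂−1)) + z₂(K₂−1)(1+ψ₂(K₁−1)) = 0
⇒ ψ₂ = [z₁(K₁−1)+z₂(K₂−1)] / [−(K₁−1)(K₂−1)] = 0.4273/0.5662 = 0.755
  1-butene: x = 0.541, y = 0.916
  methanol: x = 0.459, y = 0.084

y_methanol (drum 2) = 0.084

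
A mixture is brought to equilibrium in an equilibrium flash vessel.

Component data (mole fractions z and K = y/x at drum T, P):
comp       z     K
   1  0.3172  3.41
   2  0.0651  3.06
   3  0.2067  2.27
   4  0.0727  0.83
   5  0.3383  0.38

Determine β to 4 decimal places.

Rachford–Rice: g(β) = Σ zᵢ(Kᵢ−1)/(1+β(Kᵢ−1)) = 0.
Check two-phase: ΣzᵢKᵢ = 1.9390 > 1 and Σzᵢ/Kᵢ = 1.1832 > 1, so g(0) = 0.9390 > 0 and g(1) = -0.1832 < 0.
Iterate (Newton) starting at β = 0.57:
  β = 0.5700: g = 0.19794, g' = -0.8112 → β = 0.8140
  β = 0.8140: g = -0.00052, g' = -0.8621 → β = 0.8134
Converged at β = 0.8134.

β = 0.8134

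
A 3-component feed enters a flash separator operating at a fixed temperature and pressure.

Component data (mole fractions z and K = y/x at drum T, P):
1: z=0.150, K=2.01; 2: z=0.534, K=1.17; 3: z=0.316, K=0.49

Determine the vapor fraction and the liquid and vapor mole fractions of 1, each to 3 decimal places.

Material balance + equilibrium reduce to Σ zᵢ(Kᵢ−1)/(1+ψ(Kᵢ−1)) = 0.
Feasibility: ΣzᵢKᵢ = 1.081, Σzᵢ/Kᵢ = 1.176 — both > 1, two phases present.
Newton–Raphson from ψ = 0.62:
  ψ = 0.620: g = -0.0604, g' = -0.246 → ψ = 0.375
  ψ = 0.375: g = -0.0040, g' = -0.220 → ψ = 0.357
Converged at ψ = 0.357.
Compositions from xᵢ = zᵢ/(1+ψ(Kᵢ−1)), yᵢ = Kᵢxᵢ:
  1: x = 0.110, y = 0.222
  2: x = 0.503, y = 0.589
  3: x = 0.386, y = 0.189

ψ = 0.357, x_1 = 0.110, y_1 = 0.222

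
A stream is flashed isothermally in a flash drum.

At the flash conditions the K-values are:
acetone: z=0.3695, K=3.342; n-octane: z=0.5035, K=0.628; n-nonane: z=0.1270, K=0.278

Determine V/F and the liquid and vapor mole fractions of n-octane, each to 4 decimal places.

Newton–Raphson from V/F = 0.53:
  V/F = 0.5300: g = 0.00428, g' = -0.6853 → V/F = 0.5362
Converged at V/F = 0.5363.
Compositions from xᵢ = zᵢ/(1+V/F(Kᵢ−1)), yᵢ = Kᵢxᵢ:
  acetone: x = 0.1638, y = 0.5474
  n-octane: x = 0.6290, y = 0.3950
  n-nonane: x = 0.2072, y = 0.0576

V/F = 0.5363, x_n-octane = 0.6290, y_n-octane = 0.3950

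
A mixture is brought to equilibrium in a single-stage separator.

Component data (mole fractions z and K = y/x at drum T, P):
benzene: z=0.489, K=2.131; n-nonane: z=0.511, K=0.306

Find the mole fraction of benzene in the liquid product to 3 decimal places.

x_benzene = 0.380

Let ψ = V/F and solve Σ zᵢ(Kᵢ−1)/(1+ψ(Kᵢ−1)) = 0.
Feasibility: ΣzᵢKᵢ = 1.198, Σzᵢ/Kᵢ = 1.899 — both > 1, two phases present.
Binary case is linear: z₁(K₁−1)(1+ψ(K₂−1)) + z₂(K₂−1)(1+ψ(K₁−1)) = 0
⇒ ψ = [z₁(K₁−1)+z₂(K₂−1)] / [−(K₁−1)(K₂−1)] = 0.1984/0.7849 = 0.253
Compositions from xᵢ = zᵢ/(1+ψ(Kᵢ−1)), yᵢ = Kᵢxᵢ:
  benzene: x = 0.380, y = 0.810
  n-nonane: x = 0.620, y = 0.190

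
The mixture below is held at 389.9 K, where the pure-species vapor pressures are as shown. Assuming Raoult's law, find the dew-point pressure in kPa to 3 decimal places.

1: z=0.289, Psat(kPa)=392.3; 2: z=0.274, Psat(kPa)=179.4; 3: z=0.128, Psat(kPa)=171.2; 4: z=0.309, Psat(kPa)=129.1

Pdew = 185.009 kPa

At the dew point ψ → 1, so Σzᵢ/Kᵢ = 1 with Kᵢ = Pᵢˢᵃᵗ/P ⇒ 1/P = Σzᵢ/Pᵢˢᵃᵗ.
1/P = 0.289/392.3 + 0.274/179.4 + 0.128/171.2 + 0.309/129.1 = 0.005405 ⇒ P = 185.009 kPa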